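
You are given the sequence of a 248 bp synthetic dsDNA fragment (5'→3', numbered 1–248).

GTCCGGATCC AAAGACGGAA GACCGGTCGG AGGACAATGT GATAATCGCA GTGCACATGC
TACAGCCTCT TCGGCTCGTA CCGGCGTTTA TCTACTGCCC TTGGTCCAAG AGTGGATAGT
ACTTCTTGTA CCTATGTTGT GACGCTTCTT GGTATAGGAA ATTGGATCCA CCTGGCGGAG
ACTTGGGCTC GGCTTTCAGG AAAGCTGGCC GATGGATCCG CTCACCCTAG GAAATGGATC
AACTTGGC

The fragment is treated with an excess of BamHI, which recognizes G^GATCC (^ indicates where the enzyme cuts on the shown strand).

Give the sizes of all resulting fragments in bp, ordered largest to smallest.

159, 50, 34, 5 bp

BamHI sites (GGATCC) start at positions 5, 164, 214.
BamHI cuts after the first base of each site, so after positions 5, 164, 214.
Linear molecule, 3 cuts → 4 fragments:
  1–5 → 5 bp
  6–164 → 159 bp
  165–214 → 50 bp
  215–248 → 34 bp
Sorted largest to smallest: 159, 50, 34, 5 bp.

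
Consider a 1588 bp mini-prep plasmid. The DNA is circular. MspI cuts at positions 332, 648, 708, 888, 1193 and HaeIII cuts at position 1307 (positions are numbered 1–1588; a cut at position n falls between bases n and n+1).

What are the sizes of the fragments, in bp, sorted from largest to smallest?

Combined cut positions (sorted): 332, 648, 708, 888, 1193, 1307.
Circular molecule, 6 cuts → 6 fragments:
  648 − 332 = 316 bp
  708 − 648 = 60 bp
  888 − 708 = 180 bp
  1193 − 888 = 305 bp
  1307 − 1193 = 114 bp
  wrap: 1588 − 1307 + 332 = 613 bp
Sorted largest to smallest: 613, 316, 305, 180, 114, 60 bp.

613, 316, 305, 180, 114, 60 bp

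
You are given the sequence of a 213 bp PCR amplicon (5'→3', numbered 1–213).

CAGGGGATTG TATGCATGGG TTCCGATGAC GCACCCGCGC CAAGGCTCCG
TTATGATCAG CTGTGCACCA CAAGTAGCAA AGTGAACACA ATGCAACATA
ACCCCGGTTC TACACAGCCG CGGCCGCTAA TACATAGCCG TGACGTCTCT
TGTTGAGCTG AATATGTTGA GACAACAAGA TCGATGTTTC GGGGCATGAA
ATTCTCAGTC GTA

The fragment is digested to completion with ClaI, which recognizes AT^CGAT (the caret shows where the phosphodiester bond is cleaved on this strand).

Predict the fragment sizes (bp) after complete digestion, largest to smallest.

181, 32 bp

The ClaI site (ATCGAT) starts at position 180.
ClaI cuts after base 2 of each site, so after position 181.
Linear molecule, 1 cut → 2 fragments:
  1–181 → 181 bp
  182–213 → 32 bp
Sorted largest to smallest: 181, 32 bp.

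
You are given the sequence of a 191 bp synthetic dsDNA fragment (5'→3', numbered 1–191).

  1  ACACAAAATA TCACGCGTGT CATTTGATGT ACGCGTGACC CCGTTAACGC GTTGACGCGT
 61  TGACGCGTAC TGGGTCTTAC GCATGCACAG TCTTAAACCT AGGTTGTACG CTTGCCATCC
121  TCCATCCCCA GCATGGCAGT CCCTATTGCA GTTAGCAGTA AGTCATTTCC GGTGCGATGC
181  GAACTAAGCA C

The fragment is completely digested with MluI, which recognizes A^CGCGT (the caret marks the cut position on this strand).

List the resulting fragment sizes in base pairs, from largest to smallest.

MluI sites (ACGCGT) start at positions 13, 31, 47, 55, 63.
MluI cuts after the first base of each site, so after positions 13, 31, 47, 55, 63.
Linear molecule, 5 cuts → 6 fragments:
  1–13 → 13 bp
  14–31 → 18 bp
  32–47 → 16 bp
  48–55 → 8 bp
  56–63 → 8 bp
  64–191 → 128 bp
Sorted largest to smallest: 128, 18, 16, 13, 8, 8 bp.

128, 18, 16, 13, 8, 8 bp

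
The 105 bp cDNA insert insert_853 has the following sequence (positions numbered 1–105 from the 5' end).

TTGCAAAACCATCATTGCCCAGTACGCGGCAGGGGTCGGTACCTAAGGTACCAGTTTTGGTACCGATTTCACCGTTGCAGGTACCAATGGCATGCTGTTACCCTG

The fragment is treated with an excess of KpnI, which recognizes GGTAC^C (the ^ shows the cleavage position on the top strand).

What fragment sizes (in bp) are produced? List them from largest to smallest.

42, 21, 21, 12, 9 bp

KpnI sites (GGTACC) start at positions 38, 47, 59, 80.
KpnI cuts after base 5 of each site (before the last base), so after positions 42, 51, 63, 84.
Linear molecule, 4 cuts → 5 fragments:
  1–42 → 42 bp
  43–51 → 9 bp
  52–63 → 12 bp
  64–84 → 21 bp
  85–105 → 21 bp
Sorted largest to smallest: 42, 21, 21, 12, 9 bp.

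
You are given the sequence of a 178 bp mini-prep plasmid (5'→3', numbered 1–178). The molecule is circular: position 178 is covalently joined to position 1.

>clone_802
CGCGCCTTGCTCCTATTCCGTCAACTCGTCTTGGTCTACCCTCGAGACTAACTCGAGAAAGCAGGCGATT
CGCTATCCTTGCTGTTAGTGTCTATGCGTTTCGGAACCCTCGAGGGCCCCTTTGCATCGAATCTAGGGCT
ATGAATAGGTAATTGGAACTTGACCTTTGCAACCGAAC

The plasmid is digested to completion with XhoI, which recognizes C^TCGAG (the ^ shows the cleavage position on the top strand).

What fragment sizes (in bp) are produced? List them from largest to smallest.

110, 57, 11 bp

XhoI sites (CTCGAG) start at positions 41, 52, 109.
XhoI cuts after the first base of each site, so after positions 41, 52, 109.
Circular molecule, 3 cuts → 3 fragments:
  42–52 → 11 bp
  53–109 → 57 bp
  110–178 then 1–41 → 69 + 41 = 110 bp
Sorted largest to smallest: 110, 57, 11 bp.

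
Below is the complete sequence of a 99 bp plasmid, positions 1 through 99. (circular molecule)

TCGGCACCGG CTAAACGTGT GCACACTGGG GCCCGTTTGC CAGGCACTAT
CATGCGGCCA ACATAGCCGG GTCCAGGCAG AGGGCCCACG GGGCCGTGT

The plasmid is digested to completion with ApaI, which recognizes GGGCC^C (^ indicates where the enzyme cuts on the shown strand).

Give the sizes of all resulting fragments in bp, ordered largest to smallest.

53, 46 bp

ApaI sites (GGGCCC) start at positions 29, 82.
ApaI cuts after base 5 of each site (before the last base), so after positions 33, 86.
Circular molecule, 2 cuts → 2 fragments:
  34–86 → 53 bp
  87–99 then 1–33 → 13 + 33 = 46 bp
Sorted largest to smallest: 53, 46 bp.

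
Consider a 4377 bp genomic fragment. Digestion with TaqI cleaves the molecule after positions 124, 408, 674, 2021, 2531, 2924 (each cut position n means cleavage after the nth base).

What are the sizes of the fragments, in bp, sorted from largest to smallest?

1453, 1347, 510, 393, 284, 266, 124 bp

Linear molecule, 6 cuts → 7 fragments:
  124 − 0 = 124 bp
  408 − 124 = 284 bp
  674 − 408 = 266 bp
  2021 − 674 = 1347 bp
  2531 − 2021 = 510 bp
  2924 − 2531 = 393 bp
  4377 − 2924 = 1453 bp
Sorted largest to smallest: 1453, 1347, 510, 393, 284, 266, 124 bp.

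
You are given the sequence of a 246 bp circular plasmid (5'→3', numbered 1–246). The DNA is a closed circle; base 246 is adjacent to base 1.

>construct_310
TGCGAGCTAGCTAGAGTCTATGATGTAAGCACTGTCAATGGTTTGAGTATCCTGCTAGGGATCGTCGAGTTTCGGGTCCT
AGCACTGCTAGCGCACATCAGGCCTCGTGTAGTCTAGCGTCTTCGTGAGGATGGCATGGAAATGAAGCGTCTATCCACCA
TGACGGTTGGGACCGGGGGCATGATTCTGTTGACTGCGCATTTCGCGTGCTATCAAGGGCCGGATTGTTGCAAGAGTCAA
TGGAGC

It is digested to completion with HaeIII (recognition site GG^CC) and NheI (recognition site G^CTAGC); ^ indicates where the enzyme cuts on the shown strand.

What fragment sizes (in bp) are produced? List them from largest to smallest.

HaeIII sites (GGCC) start at positions 101, 218.
HaeIII cuts after base 2 of each site, so after positions 102, 219.
NheI sites (GCTAGC) start at positions 6, 87.
NheI cuts after the first base of each site, so after positions 6, 87.
Combined cut positions: 6, 87, 102, 219.
Circular molecule, 4 cuts → 4 fragments:
  7–87 → 81 bp
  88–102 → 15 bp
  103–219 → 117 bp
  220–246 then 1–6 → 27 + 6 = 33 bp
Sorted largest to smallest: 117, 81, 33, 15 bp.

117, 81, 33, 15 bp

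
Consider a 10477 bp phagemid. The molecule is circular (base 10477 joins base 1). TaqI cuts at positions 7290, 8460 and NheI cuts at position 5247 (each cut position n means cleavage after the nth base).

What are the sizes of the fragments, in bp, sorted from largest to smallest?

Combined cut positions (sorted): 5247, 7290, 8460.
Circular molecule, 3 cuts → 3 fragments:
  7290 − 5247 = 2043 bp
  8460 − 7290 = 1170 bp
  wrap: 10477 − 8460 + 5247 = 7264 bp
Sorted largest to smallest: 7264, 2043, 1170 bp.

7264, 2043, 1170 bp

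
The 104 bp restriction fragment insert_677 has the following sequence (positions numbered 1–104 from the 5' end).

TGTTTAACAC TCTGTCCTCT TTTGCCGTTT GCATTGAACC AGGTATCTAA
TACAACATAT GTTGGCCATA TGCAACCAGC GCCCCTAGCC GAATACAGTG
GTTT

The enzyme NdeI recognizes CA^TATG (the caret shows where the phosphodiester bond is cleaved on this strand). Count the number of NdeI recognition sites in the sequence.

2

CATATG occurs starting at positions 56, 67.
NdeI cuts at 2 sites.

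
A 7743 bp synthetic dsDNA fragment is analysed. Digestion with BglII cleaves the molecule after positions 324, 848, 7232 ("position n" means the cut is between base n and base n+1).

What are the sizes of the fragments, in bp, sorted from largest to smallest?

Linear molecule, 3 cuts → 4 fragments:
  324 − 0 = 324 bp
  848 − 324 = 524 bp
  7232 − 848 = 6384 bp
  7743 − 7232 = 511 bp
Sorted largest to smallest: 6384, 524, 511, 324 bp.

6384, 524, 511, 324 bp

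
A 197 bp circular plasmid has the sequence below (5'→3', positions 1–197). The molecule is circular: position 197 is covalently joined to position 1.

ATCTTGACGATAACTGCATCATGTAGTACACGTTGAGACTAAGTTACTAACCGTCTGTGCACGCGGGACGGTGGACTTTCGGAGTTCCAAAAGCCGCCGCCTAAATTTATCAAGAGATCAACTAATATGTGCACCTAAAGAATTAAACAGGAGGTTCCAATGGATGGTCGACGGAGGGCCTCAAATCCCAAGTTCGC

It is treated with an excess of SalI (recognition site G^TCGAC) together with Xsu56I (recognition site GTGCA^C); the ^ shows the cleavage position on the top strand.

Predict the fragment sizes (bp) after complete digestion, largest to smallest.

The SalI site (GTCGAC) starts at position 167.
SalI cuts after the first base of each site, so after position 167.
Xsu56I sites (GTGCAC) start at positions 57, 129.
Xsu56I cuts after base 5 of each site (before the last base), so after positions 61, 133.
Combined cut positions: 61, 133, 167.
Circular molecule, 3 cuts → 3 fragments:
  62–133 → 72 bp
  134–167 → 34 bp
  168–197 then 1–61 → 30 + 61 = 91 bp
Sorted largest to smallest: 91, 72, 34 bp.

91, 72, 34 bp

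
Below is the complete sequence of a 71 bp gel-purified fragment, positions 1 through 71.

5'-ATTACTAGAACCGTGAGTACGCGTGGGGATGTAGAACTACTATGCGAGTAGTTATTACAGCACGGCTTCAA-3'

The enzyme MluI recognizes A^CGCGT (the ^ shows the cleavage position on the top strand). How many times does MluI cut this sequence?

ACGCGT occurs starting at position 19.
MluI cuts at 1 site.

1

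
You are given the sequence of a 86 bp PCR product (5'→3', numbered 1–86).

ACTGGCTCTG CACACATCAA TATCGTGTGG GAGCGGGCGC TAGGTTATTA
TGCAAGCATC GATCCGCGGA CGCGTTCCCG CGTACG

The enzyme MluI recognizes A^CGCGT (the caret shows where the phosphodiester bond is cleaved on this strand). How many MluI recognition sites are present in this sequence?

1

ACGCGT occurs starting at position 70.
MluI cuts at 1 site.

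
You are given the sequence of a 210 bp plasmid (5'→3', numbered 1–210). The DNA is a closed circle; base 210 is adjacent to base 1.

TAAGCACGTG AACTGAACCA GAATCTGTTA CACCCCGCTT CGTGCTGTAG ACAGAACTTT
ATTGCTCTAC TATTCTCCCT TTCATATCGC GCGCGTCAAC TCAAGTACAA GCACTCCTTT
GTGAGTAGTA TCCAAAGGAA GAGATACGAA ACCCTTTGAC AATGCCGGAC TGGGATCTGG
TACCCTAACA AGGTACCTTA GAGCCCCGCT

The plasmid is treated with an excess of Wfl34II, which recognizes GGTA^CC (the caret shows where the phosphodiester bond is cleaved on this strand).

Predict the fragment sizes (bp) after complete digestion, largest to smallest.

197, 13 bp

Wfl34II sites (GGTACC) start at positions 179, 192.
Wfl34II cuts after base 4 of each site, so after positions 182, 195.
Circular molecule, 2 cuts → 2 fragments:
  183–195 → 13 bp
  196–210 then 1–182 → 15 + 182 = 197 bp
Sorted largest to smallest: 197, 13 bp.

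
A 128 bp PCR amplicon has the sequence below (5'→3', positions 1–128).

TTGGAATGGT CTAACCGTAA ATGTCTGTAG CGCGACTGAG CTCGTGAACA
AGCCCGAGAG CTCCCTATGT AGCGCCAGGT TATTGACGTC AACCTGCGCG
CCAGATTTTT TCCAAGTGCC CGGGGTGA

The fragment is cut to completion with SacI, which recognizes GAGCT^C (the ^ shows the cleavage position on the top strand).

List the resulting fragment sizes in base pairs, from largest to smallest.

SacI sites (GAGCTC) start at positions 38, 58.
SacI cuts after base 5 of each site (before the last base), so after positions 42, 62.
Linear molecule, 2 cuts → 3 fragments:
  1–42 → 42 bp
  43–62 → 20 bp
  63–128 → 66 bp
Sorted largest to smallest: 66, 42, 20 bp.

66, 42, 20 bp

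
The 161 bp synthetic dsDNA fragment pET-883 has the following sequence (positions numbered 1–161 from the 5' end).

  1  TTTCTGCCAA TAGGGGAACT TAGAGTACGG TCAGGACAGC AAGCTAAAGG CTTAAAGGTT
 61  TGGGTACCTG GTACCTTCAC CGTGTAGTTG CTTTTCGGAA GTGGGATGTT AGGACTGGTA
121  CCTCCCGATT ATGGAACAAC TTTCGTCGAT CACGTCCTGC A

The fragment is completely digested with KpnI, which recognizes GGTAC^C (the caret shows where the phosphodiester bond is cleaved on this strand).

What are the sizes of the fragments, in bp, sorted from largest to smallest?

67, 47, 40, 7 bp

KpnI sites (GGTACC) start at positions 63, 70, 117.
KpnI cuts after base 5 of each site (before the last base), so after positions 67, 74, 121.
Linear molecule, 3 cuts → 4 fragments:
  1–67 → 67 bp
  68–74 → 7 bp
  75–121 → 47 bp
  122–161 → 40 bp
Sorted largest to smallest: 67, 47, 40, 7 bp.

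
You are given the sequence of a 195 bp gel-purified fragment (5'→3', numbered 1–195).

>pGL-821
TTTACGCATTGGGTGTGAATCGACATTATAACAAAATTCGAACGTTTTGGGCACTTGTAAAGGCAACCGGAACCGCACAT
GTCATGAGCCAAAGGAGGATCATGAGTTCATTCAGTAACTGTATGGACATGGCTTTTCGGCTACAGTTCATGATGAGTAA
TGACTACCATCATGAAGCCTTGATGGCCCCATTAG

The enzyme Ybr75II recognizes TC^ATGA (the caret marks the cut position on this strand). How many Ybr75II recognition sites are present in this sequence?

TCATGA occurs starting at positions 82, 100, 148, 170.
Ybr75II cuts at 4 sites.

4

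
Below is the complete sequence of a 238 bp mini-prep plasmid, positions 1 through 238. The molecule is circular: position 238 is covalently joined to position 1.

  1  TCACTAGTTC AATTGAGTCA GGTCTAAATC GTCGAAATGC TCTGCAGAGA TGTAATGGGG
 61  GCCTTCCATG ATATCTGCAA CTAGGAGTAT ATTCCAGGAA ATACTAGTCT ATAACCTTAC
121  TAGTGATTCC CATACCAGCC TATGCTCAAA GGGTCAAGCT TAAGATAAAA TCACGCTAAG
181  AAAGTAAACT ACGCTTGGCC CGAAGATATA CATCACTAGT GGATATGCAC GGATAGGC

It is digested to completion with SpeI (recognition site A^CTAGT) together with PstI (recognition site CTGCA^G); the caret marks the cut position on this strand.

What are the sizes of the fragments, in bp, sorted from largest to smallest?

SpeI sites (ACTAGT) start at positions 3, 103, 119, 215.
SpeI cuts after the first base of each site, so after positions 3, 103, 119, 215.
The PstI site (CTGCAG) starts at position 42.
PstI cuts after base 5 of each site (before the last base), so after position 46.
Combined cut positions: 3, 46, 103, 119, 215.
Circular molecule, 5 cuts → 5 fragments:
  4–46 → 43 bp
  47–103 → 57 bp
  104–119 → 16 bp
  120–215 → 96 bp
  216–238 then 1–3 → 23 + 3 = 26 bp
Sorted largest to smallest: 96, 57, 43, 26, 16 bp.

96, 57, 43, 26, 16 bp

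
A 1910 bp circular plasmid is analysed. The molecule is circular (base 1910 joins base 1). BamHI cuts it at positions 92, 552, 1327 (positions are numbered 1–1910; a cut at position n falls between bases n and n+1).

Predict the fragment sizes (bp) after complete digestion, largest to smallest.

Circular molecule, 3 cuts → 3 fragments:
  552 − 92 = 460 bp
  1327 − 552 = 775 bp
  wrap: 1910 − 1327 + 92 = 675 bp
Sorted largest to smallest: 775, 675, 460 bp.

775, 675, 460 bp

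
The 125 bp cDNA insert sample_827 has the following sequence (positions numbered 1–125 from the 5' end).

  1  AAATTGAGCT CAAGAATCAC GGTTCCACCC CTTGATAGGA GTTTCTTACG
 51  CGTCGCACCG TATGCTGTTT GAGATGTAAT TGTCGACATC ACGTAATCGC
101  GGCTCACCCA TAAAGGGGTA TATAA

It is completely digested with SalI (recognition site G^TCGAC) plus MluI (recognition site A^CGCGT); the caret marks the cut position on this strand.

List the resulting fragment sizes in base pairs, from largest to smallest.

48, 43, 34 bp

The SalI site (GTCGAC) starts at position 82.
SalI cuts after the first base of each site, so after position 82.
The MluI site (ACGCGT) starts at position 48.
MluI cuts after the first base of each site, so after position 48.
Combined cut positions: 48, 82.
Linear molecule, 2 cuts → 3 fragments:
  1–48 → 48 bp
  49–82 → 34 bp
  83–125 → 43 bp
Sorted largest to smallest: 48, 43, 34 bp.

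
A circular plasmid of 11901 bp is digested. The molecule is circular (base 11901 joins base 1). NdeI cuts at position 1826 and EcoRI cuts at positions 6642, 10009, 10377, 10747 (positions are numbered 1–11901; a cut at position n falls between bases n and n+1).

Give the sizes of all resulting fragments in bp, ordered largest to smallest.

Combined cut positions (sorted): 1826, 6642, 10009, 10377, 10747.
Circular molecule, 5 cuts → 5 fragments:
  6642 − 1826 = 4816 bp
  10009 − 6642 = 3367 bp
  10377 − 10009 = 368 bp
  10747 − 10377 = 370 bp
  wrap: 11901 − 10747 + 1826 = 2980 bp
Sorted largest to smallest: 4816, 3367, 2980, 370, 368 bp.

4816, 3367, 2980, 370, 368 bp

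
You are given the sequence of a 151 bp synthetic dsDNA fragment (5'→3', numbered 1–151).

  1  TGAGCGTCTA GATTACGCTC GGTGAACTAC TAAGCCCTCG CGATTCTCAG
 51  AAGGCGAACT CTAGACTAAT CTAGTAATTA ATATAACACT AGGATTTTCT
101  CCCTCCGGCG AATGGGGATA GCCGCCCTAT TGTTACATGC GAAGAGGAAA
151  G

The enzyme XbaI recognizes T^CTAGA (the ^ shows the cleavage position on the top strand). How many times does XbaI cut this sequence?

2

TCTAGA occurs starting at positions 7, 60.
XbaI cuts at 2 sites.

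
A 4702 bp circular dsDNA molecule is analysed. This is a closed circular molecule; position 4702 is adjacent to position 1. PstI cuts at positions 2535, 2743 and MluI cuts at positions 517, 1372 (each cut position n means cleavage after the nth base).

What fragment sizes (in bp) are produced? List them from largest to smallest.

Combined cut positions (sorted): 517, 1372, 2535, 2743.
Circular molecule, 4 cuts → 4 fragments:
  1372 − 517 = 855 bp
  2535 − 1372 = 1163 bp
  2743 − 2535 = 208 bp
  wrap: 4702 − 2743 + 517 = 2476 bp
Sorted largest to smallest: 2476, 1163, 855, 208 bp.

2476, 1163, 855, 208 bp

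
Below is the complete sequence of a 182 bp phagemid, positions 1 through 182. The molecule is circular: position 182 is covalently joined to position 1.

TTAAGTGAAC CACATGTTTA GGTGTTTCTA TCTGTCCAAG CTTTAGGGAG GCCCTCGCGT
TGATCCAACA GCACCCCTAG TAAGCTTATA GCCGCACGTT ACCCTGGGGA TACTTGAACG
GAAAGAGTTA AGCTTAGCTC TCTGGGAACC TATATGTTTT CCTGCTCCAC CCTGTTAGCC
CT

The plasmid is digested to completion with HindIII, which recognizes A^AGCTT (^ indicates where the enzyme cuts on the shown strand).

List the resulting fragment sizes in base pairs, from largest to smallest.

HindIII sites (AAGCTT) start at positions 38, 82, 130.
HindIII cuts after the first base of each site, so after positions 38, 82, 130.
Circular molecule, 3 cuts → 3 fragments:
  39–82 → 44 bp
  83–130 → 48 bp
  131–182 then 1–38 → 52 + 38 = 90 bp
Sorted largest to smallest: 90, 48, 44 bp.

90, 48, 44 bp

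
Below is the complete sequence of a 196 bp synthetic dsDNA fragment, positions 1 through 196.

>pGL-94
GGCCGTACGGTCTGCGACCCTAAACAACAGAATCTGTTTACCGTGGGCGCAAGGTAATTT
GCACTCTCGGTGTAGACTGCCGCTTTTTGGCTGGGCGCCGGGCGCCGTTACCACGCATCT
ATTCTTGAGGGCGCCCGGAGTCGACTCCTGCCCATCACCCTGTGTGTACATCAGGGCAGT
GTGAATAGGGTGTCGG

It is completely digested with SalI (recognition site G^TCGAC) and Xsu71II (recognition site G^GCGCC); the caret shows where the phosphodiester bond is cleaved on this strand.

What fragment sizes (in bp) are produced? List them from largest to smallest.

The SalI site (GTCGAC) starts at position 140.
SalI cuts after the first base of each site, so after position 140.
Xsu71II sites (GGCGCC) start at positions 94, 101, 130.
Xsu71II cuts after the first base of each site, so after positions 94, 101, 130.
Combined cut positions: 94, 101, 130, 140.
Linear molecule, 4 cuts → 5 fragments:
  1–94 → 94 bp
  95–101 → 7 bp
  102–130 → 29 bp
  131–140 → 10 bp
  141–196 → 56 bp
Sorted largest to smallest: 94, 56, 29, 10, 7 bp.

94, 56, 29, 10, 7 bp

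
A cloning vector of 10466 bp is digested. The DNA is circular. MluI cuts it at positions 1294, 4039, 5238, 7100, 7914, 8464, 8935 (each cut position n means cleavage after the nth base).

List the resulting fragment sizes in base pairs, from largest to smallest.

2825, 2745, 1862, 1199, 814, 550, 471 bp

Circular molecule, 7 cuts → 7 fragments:
  4039 − 1294 = 2745 bp
  5238 − 4039 = 1199 bp
  7100 − 5238 = 1862 bp
  7914 − 7100 = 814 bp
  8464 − 7914 = 550 bp
  8935 − 8464 = 471 bp
  wrap: 10466 − 8935 + 1294 = 2825 bp
Sorted largest to smallest: 2825, 2745, 1862, 1199, 814, 550, 471 bp.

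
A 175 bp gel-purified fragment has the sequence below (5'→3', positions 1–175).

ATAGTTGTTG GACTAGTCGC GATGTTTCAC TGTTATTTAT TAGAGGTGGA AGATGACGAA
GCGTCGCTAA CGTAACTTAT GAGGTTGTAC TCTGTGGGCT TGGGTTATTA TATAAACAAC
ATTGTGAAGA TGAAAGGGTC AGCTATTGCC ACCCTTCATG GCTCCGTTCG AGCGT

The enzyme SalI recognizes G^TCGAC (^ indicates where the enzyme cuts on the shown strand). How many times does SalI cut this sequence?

0

No occurrence of GTCGAC is present in the sequence.
SalI does not cut: 0 sites.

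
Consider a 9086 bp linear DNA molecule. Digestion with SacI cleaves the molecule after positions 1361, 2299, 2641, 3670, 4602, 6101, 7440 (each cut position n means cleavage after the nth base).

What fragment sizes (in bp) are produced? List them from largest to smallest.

Linear molecule, 7 cuts → 8 fragments:
  1361 − 0 = 1361 bp
  2299 − 1361 = 938 bp
  2641 − 2299 = 342 bp
  3670 − 2641 = 1029 bp
  4602 − 3670 = 932 bp
  6101 − 4602 = 1499 bp
  7440 − 6101 = 1339 bp
  9086 − 7440 = 1646 bp
Sorted largest to smallest: 1646, 1499, 1361, 1339, 1029, 938, 932, 342 bp.

1646, 1499, 1361, 1339, 1029, 938, 932, 342 bp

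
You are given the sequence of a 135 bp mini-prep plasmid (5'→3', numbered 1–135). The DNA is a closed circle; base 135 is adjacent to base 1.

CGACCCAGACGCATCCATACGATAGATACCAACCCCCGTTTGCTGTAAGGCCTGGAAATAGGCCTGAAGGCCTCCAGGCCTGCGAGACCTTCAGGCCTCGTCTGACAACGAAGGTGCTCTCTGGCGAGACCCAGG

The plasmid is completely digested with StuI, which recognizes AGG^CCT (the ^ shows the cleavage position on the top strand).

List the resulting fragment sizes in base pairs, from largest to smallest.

90, 17, 12, 8, 8 bp

StuI sites (AGGCCT) start at positions 48, 60, 68, 76, 93.
StuI cuts after base 3 of each site, so after positions 50, 62, 70, 78, 95.
Circular molecule, 5 cuts → 5 fragments:
  51–62 → 12 bp
  63–70 → 8 bp
  71–78 → 8 bp
  79–95 → 17 bp
  96–135 then 1–50 → 40 + 50 = 90 bp
Sorted largest to smallest: 90, 17, 12, 8, 8 bp.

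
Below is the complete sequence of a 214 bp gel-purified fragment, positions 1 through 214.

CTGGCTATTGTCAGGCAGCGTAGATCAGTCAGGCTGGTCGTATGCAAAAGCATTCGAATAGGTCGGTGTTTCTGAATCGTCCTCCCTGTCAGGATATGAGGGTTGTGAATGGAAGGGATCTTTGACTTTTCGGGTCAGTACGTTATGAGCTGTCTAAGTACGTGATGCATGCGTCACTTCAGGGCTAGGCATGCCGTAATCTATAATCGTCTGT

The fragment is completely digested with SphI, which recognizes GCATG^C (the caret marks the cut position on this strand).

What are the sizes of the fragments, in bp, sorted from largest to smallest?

171, 22, 21 bp

SphI sites (GCATGC) start at positions 167, 189.
SphI cuts after base 5 of each site (before the last base), so after positions 171, 193.
Linear molecule, 2 cuts → 3 fragments:
  1–171 → 171 bp
  172–193 → 22 bp
  194–214 → 21 bp
Sorted largest to smallest: 171, 22, 21 bp.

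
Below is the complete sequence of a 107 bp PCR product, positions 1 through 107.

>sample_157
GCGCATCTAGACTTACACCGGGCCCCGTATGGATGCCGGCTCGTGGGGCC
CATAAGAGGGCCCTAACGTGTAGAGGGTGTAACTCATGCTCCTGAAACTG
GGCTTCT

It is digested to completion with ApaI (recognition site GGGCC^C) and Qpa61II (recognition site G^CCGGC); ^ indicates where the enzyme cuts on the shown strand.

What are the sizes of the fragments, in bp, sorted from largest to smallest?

45, 24, 15, 12, 11 bp

ApaI sites (GGGCCC) start at positions 20, 46, 58.
ApaI cuts after base 5 of each site (before the last base), so after positions 24, 50, 62.
The Qpa61II site (GCCGGC) starts at position 35.
Qpa61II cuts after the first base of each site, so after position 35.
Combined cut positions: 24, 35, 50, 62.
Linear molecule, 4 cuts → 5 fragments:
  1–24 → 24 bp
  25–35 → 11 bp
  36–50 → 15 bp
  51–62 → 12 bp
  63–107 → 45 bp
Sorted largest to smallest: 45, 24, 15, 12, 11 bp.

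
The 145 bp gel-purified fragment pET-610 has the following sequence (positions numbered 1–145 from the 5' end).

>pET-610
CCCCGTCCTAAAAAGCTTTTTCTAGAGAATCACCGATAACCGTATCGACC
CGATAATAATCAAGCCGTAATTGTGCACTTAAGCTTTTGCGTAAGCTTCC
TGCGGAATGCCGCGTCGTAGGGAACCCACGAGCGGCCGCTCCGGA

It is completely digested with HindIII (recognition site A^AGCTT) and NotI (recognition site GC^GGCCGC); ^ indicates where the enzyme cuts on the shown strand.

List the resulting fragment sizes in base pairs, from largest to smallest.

HindIII sites (AAGCTT) start at positions 13, 81, 93.
HindIII cuts after the first base of each site, so after positions 13, 81, 93.
The NotI site (GCGGCCGC) starts at position 132.
NotI cuts after base 2 of each site, so after position 133.
Combined cut positions: 13, 81, 93, 133.
Linear molecule, 4 cuts → 5 fragments:
  1–13 → 13 bp
  14–81 → 68 bp
  82–93 → 12 bp
  94–133 → 40 bp
  134–145 → 12 bp
Sorted largest to smallest: 68, 40, 13, 12, 12 bp.

68, 40, 13, 12, 12 bp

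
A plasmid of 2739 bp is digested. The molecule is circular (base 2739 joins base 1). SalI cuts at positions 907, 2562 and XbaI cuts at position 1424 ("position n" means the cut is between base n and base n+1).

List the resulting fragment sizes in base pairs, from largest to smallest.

1138, 1084, 517 bp

Combined cut positions (sorted): 907, 1424, 2562.
Circular molecule, 3 cuts → 3 fragments:
  1424 − 907 = 517 bp
  2562 − 1424 = 1138 bp
  wrap: 2739 − 2562 + 907 = 1084 bp
Sorted largest to smallest: 1138, 1084, 517 bp.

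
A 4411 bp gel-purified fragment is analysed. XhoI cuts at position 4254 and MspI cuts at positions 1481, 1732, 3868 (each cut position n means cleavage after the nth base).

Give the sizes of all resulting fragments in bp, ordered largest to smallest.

Combined cut positions (sorted): 1481, 1732, 3868, 4254.
Linear molecule, 4 cuts → 5 fragments:
  1481 − 0 = 1481 bp
  1732 − 1481 = 251 bp
  3868 − 1732 = 2136 bp
  4254 − 3868 = 386 bp
  4411 − 4254 = 157 bp
Sorted largest to smallest: 2136, 1481, 386, 251, 157 bp.

2136, 1481, 386, 251, 157 bp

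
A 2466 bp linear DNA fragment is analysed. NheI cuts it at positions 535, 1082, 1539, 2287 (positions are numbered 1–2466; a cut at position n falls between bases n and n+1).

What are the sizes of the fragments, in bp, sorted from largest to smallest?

748, 547, 535, 457, 179 bp

Linear molecule, 4 cuts → 5 fragments:
  535 − 0 = 535 bp
  1082 − 535 = 547 bp
  1539 − 1082 = 457 bp
  2287 − 1539 = 748 bp
  2466 − 2287 = 179 bp
Sorted largest to smallest: 748, 547, 535, 457, 179 bp.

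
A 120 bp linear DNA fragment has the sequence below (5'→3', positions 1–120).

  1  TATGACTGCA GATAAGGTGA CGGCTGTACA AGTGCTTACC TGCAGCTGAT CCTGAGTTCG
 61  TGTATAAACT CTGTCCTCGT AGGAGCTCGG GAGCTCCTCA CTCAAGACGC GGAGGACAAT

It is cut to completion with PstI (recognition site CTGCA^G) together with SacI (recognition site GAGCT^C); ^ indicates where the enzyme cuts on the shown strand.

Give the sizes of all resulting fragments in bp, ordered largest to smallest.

PstI sites (CTGCAG) start at positions 6, 40.
PstI cuts after base 5 of each site (before the last base), so after positions 10, 44.
SacI sites (GAGCTC) start at positions 83, 91.
SacI cuts after base 5 of each site (before the last base), so after positions 87, 95.
Combined cut positions: 10, 44, 87, 95.
Linear molecule, 4 cuts → 5 fragments:
  1–10 → 10 bp
  11–44 → 34 bp
  45–87 → 43 bp
  88–95 → 8 bp
  96–120 → 25 bp
Sorted largest to smallest: 43, 34, 25, 10, 8 bp.

43, 34, 25, 10, 8 bp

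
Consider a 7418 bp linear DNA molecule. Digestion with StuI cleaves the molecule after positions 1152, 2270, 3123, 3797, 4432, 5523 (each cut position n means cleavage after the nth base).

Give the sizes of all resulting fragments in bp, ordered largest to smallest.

1895, 1152, 1118, 1091, 853, 674, 635 bp

Linear molecule, 6 cuts → 7 fragments:
  1152 − 0 = 1152 bp
  2270 − 1152 = 1118 bp
  3123 − 2270 = 853 bp
  3797 − 3123 = 674 bp
  4432 − 3797 = 635 bp
  5523 − 4432 = 1091 bp
  7418 − 5523 = 1895 bp
Sorted largest to smallest: 1895, 1152, 1118, 1091, 853, 674, 635 bp.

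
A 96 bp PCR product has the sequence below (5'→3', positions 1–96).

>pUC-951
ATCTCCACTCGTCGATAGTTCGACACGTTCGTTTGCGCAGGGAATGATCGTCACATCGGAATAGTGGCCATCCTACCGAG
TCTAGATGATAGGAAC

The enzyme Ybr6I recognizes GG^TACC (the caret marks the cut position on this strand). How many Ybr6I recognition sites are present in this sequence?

No occurrence of GGTACC is present in the sequence.
Ybr6I does not cut: 0 sites.

0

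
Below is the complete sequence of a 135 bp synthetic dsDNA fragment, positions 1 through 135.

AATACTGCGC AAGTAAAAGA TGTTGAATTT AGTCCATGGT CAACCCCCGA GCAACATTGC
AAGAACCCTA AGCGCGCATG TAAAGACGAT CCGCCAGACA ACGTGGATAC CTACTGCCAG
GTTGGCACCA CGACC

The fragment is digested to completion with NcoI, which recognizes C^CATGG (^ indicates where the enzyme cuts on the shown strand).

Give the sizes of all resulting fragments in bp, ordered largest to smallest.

The NcoI site (CCATGG) starts at position 34.
NcoI cuts after the first base of each site, so after position 34.
Linear molecule, 1 cut → 2 fragments:
  1–34 → 34 bp
  35–135 → 101 bp
Sorted largest to smallest: 101, 34 bp.

101, 34 bp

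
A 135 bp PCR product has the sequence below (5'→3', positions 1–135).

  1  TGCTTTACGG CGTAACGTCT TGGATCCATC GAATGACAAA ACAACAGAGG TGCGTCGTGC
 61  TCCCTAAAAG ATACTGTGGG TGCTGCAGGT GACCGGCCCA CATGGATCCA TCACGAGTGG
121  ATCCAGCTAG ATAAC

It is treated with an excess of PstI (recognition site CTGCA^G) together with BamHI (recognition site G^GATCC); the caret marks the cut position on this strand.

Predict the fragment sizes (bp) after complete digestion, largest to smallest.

The PstI site (CTGCAG) starts at position 83.
PstI cuts after base 5 of each site (before the last base), so after position 87.
BamHI sites (GGATCC) start at positions 22, 104, 119.
BamHI cuts after the first base of each site, so after positions 22, 104, 119.
Combined cut positions: 22, 87, 104, 119.
Linear molecule, 4 cuts → 5 fragments:
  1–22 → 22 bp
  23–87 → 65 bp
  88–104 → 17 bp
  105–119 → 15 bp
  120–135 → 16 bp
Sorted largest to smallest: 65, 22, 17, 16, 15 bp.

65, 22, 17, 16, 15 bp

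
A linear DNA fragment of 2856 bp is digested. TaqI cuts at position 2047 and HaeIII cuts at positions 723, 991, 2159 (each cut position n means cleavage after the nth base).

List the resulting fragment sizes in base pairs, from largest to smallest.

1056, 723, 697, 268, 112 bp

Combined cut positions (sorted): 723, 991, 2047, 2159.
Linear molecule, 4 cuts → 5 fragments:
  723 − 0 = 723 bp
  991 − 723 = 268 bp
  2047 − 991 = 1056 bp
  2159 − 2047 = 112 bp
  2856 − 2159 = 697 bp
Sorted largest to smallest: 1056, 723, 697, 268, 112 bp.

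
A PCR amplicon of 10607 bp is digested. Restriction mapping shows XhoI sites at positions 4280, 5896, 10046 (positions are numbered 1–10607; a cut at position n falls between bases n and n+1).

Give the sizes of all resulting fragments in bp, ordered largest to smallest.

Linear molecule, 3 cuts → 4 fragments:
  4280 − 0 = 4280 bp
  5896 − 4280 = 1616 bp
  10046 − 5896 = 4150 bp
  10607 − 10046 = 561 bp
Sorted largest to smallest: 4280, 4150, 1616, 561 bp.

4280, 4150, 1616, 561 bp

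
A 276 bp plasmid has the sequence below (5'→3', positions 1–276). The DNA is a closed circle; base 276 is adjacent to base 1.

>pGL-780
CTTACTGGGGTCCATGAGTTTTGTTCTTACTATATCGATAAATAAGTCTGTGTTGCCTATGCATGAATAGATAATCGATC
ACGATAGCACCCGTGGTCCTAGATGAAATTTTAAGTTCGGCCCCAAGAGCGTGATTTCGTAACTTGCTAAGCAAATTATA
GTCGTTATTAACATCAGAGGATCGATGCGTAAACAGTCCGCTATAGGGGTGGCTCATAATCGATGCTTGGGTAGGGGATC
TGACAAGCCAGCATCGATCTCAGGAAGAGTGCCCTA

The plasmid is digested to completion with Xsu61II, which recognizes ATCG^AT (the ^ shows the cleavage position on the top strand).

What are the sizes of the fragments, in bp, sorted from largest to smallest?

107, 57, 40, 38, 34 bp

Xsu61II sites (ATCGAT) start at positions 34, 74, 181, 219, 253.
Xsu61II cuts after base 4 of each site, so after positions 37, 77, 184, 222, 256.
Circular molecule, 5 cuts → 5 fragments:
  38–77 → 40 bp
  78–184 → 107 bp
  185–222 → 38 bp
  223–256 → 34 bp
  257–276 then 1–37 → 20 + 37 = 57 bp
Sorted largest to smallest: 107, 57, 40, 38, 34 bp.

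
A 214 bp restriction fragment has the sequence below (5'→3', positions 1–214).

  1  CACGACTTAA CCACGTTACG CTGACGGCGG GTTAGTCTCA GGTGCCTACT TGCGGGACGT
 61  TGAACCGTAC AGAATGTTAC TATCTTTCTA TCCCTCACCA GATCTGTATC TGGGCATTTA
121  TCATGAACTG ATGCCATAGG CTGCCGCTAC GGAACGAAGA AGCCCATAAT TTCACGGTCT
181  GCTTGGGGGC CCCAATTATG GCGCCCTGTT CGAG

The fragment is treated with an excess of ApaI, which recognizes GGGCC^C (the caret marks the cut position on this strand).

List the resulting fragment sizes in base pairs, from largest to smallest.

The ApaI site (GGGCCC) starts at position 187.
ApaI cuts after base 5 of each site (before the last base), so after position 191.
Linear molecule, 1 cut → 2 fragments:
  1–191 → 191 bp
  192–214 → 23 bp
Sorted largest to smallest: 191, 23 bp.

191, 23 bp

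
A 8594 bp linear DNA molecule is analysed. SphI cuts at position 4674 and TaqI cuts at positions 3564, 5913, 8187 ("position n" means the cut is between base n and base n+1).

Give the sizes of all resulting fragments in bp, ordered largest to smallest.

Combined cut positions (sorted): 3564, 4674, 5913, 8187.
Linear molecule, 4 cuts → 5 fragments:
  3564 − 0 = 3564 bp
  4674 − 3564 = 1110 bp
  5913 − 4674 = 1239 bp
  8187 − 5913 = 2274 bp
  8594 − 8187 = 407 bp
Sorted largest to smallest: 3564, 2274, 1239, 1110, 407 bp.

3564, 2274, 1239, 1110, 407 bp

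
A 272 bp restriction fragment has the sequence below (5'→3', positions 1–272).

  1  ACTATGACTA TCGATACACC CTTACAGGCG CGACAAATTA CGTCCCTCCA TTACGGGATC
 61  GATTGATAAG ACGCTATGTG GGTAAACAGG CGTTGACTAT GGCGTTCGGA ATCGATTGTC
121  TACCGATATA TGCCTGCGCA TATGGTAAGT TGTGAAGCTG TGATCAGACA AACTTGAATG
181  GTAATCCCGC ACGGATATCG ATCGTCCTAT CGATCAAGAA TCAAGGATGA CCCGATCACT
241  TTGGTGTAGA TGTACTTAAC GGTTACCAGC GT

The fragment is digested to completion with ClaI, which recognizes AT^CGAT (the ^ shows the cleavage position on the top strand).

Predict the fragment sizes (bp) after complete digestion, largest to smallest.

86, 62, 53, 48, 12, 11 bp

ClaI sites (ATCGAT) start at positions 10, 58, 111, 197, 209.
ClaI cuts after base 2 of each site, so after positions 11, 59, 112, 198, 210.
Linear molecule, 5 cuts → 6 fragments:
  1–11 → 11 bp
  12–59 → 48 bp
  60–112 → 53 bp
  113–198 → 86 bp
  199–210 → 12 bp
  211–272 → 62 bp
Sorted largest to smallest: 86, 62, 53, 48, 12, 11 bp.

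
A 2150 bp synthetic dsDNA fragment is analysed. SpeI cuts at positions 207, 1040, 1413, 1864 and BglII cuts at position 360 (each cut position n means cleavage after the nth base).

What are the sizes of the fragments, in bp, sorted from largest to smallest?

680, 451, 373, 286, 207, 153 bp

Combined cut positions (sorted): 207, 360, 1040, 1413, 1864.
Linear molecule, 5 cuts → 6 fragments:
  207 − 0 = 207 bp
  360 − 207 = 153 bp
  1040 − 360 = 680 bp
  1413 − 1040 = 373 bp
  1864 − 1413 = 451 bp
  2150 − 1864 = 286 bp
Sorted largest to smallest: 680, 451, 373, 286, 207, 153 bp.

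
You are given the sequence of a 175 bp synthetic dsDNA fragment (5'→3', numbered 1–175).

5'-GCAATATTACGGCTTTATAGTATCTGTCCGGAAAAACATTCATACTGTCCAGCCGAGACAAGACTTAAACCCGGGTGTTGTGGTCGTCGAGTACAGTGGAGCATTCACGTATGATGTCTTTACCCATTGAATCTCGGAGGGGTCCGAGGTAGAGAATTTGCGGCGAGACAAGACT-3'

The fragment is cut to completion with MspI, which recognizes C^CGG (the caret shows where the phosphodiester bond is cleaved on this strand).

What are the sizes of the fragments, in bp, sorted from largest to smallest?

104, 43, 28 bp

MspI sites (CCGG) start at positions 28, 71.
MspI cuts after the first base of each site, so after positions 28, 71.
Linear molecule, 2 cuts → 3 fragments:
  1–28 → 28 bp
  29–71 → 43 bp
  72–175 → 104 bp
Sorted largest to smallest: 104, 43, 28 bp.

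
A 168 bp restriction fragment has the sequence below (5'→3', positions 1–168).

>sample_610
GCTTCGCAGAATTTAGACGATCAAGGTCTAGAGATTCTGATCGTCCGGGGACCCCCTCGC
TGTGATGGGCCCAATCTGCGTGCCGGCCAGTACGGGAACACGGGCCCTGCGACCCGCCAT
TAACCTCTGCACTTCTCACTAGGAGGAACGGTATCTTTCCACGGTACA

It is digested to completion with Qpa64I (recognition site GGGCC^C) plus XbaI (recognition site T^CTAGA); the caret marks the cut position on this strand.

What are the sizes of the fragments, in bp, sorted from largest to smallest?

62, 44, 35, 27 bp

Qpa64I sites (GGGCCC) start at positions 67, 102.
Qpa64I cuts after base 5 of each site (before the last base), so after positions 71, 106.
The XbaI site (TCTAGA) starts at position 27.
XbaI cuts after the first base of each site, so after position 27.
Combined cut positions: 27, 71, 106.
Linear molecule, 3 cuts → 4 fragments:
  1–27 → 27 bp
  28–71 → 44 bp
  72–106 → 35 bp
  107–168 → 62 bp
Sorted largest to smallest: 62, 44, 35, 27 bp.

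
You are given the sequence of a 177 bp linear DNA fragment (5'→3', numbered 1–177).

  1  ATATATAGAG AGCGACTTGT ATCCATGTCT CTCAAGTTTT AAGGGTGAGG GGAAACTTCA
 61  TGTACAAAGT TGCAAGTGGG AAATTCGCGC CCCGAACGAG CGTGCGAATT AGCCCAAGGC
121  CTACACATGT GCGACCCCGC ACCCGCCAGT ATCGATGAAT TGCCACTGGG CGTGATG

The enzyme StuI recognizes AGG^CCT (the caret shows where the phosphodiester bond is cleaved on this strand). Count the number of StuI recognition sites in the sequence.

1

AGGCCT occurs starting at position 117.
StuI cuts at 1 site.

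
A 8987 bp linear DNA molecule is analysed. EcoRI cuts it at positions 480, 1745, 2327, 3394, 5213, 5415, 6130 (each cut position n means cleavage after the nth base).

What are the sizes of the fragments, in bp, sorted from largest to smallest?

2857, 1819, 1265, 1067, 715, 582, 480, 202 bp

Linear molecule, 7 cuts → 8 fragments:
  480 − 0 = 480 bp
  1745 − 480 = 1265 bp
  2327 − 1745 = 582 bp
  3394 − 2327 = 1067 bp
  5213 − 3394 = 1819 bp
  5415 − 5213 = 202 bp
  6130 − 5415 = 715 bp
  8987 − 6130 = 2857 bp
Sorted largest to smallest: 2857, 1819, 1265, 1067, 715, 582, 480, 202 bp.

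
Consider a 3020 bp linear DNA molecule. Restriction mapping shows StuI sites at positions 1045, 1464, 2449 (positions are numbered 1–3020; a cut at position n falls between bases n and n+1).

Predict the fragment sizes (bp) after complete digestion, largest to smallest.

1045, 985, 571, 419 bp

Linear molecule, 3 cuts → 4 fragments:
  1045 − 0 = 1045 bp
  1464 − 1045 = 419 bp
  2449 − 1464 = 985 bp
  3020 − 2449 = 571 bp
Sorted largest to smallest: 1045, 985, 571, 419 bp.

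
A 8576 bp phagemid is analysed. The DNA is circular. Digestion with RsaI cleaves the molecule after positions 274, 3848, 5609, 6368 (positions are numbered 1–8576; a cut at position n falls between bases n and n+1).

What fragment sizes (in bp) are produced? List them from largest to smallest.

3574, 2482, 1761, 759 bp

Circular molecule, 4 cuts → 4 fragments:
  3848 − 274 = 3574 bp
  5609 − 3848 = 1761 bp
  6368 − 5609 = 759 bp
  wrap: 8576 − 6368 + 274 = 2482 bp
Sorted largest to smallest: 3574, 2482, 1761, 759 bp.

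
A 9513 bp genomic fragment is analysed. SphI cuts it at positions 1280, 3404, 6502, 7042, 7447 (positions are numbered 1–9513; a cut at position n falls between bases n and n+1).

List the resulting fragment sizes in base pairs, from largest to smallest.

3098, 2124, 2066, 1280, 540, 405 bp

Linear molecule, 5 cuts → 6 fragments:
  1280 − 0 = 1280 bp
  3404 − 1280 = 2124 bp
  6502 − 3404 = 3098 bp
  7042 − 6502 = 540 bp
  7447 − 7042 = 405 bp
  9513 − 7447 = 2066 bp
Sorted largest to smallest: 3098, 2124, 2066, 1280, 540, 405 bp.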